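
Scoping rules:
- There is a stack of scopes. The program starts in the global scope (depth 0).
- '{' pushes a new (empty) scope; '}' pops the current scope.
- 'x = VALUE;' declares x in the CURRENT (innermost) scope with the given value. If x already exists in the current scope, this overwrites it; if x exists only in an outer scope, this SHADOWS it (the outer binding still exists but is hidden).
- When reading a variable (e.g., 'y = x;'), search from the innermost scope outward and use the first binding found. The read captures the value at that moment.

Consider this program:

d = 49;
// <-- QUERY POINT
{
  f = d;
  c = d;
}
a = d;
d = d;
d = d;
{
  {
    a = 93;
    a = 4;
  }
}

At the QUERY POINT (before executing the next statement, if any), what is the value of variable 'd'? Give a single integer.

Step 1: declare d=49 at depth 0
Visible at query point: d=49

Answer: 49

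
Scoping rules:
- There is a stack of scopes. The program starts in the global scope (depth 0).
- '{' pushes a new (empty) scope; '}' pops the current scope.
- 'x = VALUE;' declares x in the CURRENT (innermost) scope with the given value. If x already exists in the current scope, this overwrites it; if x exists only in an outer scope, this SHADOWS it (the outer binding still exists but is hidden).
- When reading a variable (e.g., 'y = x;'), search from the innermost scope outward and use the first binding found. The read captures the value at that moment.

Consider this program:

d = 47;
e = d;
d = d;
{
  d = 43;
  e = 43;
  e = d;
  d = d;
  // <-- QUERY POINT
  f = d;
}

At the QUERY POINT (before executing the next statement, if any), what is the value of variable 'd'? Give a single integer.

Step 1: declare d=47 at depth 0
Step 2: declare e=(read d)=47 at depth 0
Step 3: declare d=(read d)=47 at depth 0
Step 4: enter scope (depth=1)
Step 5: declare d=43 at depth 1
Step 6: declare e=43 at depth 1
Step 7: declare e=(read d)=43 at depth 1
Step 8: declare d=(read d)=43 at depth 1
Visible at query point: d=43 e=43

Answer: 43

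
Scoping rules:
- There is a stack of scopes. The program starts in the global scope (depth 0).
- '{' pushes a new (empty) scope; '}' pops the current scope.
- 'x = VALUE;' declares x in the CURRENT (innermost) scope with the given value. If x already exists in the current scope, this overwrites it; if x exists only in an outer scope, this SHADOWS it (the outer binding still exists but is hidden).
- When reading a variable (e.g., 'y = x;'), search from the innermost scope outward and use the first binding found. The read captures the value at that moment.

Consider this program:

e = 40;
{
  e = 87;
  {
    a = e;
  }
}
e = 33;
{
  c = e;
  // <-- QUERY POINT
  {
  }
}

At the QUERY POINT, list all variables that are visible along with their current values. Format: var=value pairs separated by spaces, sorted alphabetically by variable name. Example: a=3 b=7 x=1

Answer: c=33 e=33

Derivation:
Step 1: declare e=40 at depth 0
Step 2: enter scope (depth=1)
Step 3: declare e=87 at depth 1
Step 4: enter scope (depth=2)
Step 5: declare a=(read e)=87 at depth 2
Step 6: exit scope (depth=1)
Step 7: exit scope (depth=0)
Step 8: declare e=33 at depth 0
Step 9: enter scope (depth=1)
Step 10: declare c=(read e)=33 at depth 1
Visible at query point: c=33 e=33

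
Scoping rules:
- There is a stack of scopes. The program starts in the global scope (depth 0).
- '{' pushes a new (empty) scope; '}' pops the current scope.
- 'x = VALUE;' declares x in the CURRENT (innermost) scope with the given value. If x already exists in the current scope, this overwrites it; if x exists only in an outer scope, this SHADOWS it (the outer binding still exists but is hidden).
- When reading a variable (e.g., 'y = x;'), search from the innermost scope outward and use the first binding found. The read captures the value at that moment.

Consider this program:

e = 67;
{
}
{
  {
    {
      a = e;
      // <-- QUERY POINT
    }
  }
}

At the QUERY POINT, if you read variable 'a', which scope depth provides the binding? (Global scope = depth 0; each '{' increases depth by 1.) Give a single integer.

Step 1: declare e=67 at depth 0
Step 2: enter scope (depth=1)
Step 3: exit scope (depth=0)
Step 4: enter scope (depth=1)
Step 5: enter scope (depth=2)
Step 6: enter scope (depth=3)
Step 7: declare a=(read e)=67 at depth 3
Visible at query point: a=67 e=67

Answer: 3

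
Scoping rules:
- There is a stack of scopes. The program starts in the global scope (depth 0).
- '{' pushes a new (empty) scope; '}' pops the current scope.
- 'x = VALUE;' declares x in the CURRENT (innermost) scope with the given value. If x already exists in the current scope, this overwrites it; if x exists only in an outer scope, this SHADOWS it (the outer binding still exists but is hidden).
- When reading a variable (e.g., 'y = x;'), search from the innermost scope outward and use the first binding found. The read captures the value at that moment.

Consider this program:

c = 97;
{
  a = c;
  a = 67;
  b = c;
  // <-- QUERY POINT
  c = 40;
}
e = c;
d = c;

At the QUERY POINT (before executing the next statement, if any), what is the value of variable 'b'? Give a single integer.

Step 1: declare c=97 at depth 0
Step 2: enter scope (depth=1)
Step 3: declare a=(read c)=97 at depth 1
Step 4: declare a=67 at depth 1
Step 5: declare b=(read c)=97 at depth 1
Visible at query point: a=67 b=97 c=97

Answer: 97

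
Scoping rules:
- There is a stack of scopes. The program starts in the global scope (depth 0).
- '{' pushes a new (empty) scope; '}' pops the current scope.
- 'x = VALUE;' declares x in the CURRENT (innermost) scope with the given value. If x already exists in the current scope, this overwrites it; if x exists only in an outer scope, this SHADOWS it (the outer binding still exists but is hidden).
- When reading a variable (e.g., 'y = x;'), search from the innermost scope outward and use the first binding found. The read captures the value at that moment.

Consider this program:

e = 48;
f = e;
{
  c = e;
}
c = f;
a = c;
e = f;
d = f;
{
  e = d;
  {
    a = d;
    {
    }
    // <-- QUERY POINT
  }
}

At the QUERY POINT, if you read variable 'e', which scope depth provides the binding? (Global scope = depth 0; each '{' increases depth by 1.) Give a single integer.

Step 1: declare e=48 at depth 0
Step 2: declare f=(read e)=48 at depth 0
Step 3: enter scope (depth=1)
Step 4: declare c=(read e)=48 at depth 1
Step 5: exit scope (depth=0)
Step 6: declare c=(read f)=48 at depth 0
Step 7: declare a=(read c)=48 at depth 0
Step 8: declare e=(read f)=48 at depth 0
Step 9: declare d=(read f)=48 at depth 0
Step 10: enter scope (depth=1)
Step 11: declare e=(read d)=48 at depth 1
Step 12: enter scope (depth=2)
Step 13: declare a=(read d)=48 at depth 2
Step 14: enter scope (depth=3)
Step 15: exit scope (depth=2)
Visible at query point: a=48 c=48 d=48 e=48 f=48

Answer: 1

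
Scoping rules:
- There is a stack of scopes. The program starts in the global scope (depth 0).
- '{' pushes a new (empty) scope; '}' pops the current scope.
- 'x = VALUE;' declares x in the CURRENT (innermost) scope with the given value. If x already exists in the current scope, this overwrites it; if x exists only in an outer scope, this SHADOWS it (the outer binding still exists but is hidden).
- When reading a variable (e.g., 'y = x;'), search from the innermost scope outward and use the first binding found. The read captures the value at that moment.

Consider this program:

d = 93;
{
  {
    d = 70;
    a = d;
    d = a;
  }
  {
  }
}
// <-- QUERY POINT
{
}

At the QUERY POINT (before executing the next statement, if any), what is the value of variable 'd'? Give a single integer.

Answer: 93

Derivation:
Step 1: declare d=93 at depth 0
Step 2: enter scope (depth=1)
Step 3: enter scope (depth=2)
Step 4: declare d=70 at depth 2
Step 5: declare a=(read d)=70 at depth 2
Step 6: declare d=(read a)=70 at depth 2
Step 7: exit scope (depth=1)
Step 8: enter scope (depth=2)
Step 9: exit scope (depth=1)
Step 10: exit scope (depth=0)
Visible at query point: d=93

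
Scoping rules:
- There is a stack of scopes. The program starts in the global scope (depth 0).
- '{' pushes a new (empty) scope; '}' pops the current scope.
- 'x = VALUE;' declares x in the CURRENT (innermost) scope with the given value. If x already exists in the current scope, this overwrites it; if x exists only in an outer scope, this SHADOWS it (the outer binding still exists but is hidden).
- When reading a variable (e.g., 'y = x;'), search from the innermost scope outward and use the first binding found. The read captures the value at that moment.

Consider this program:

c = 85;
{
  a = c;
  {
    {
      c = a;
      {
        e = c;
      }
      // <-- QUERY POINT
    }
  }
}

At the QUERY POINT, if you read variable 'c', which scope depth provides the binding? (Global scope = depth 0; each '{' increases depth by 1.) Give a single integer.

Step 1: declare c=85 at depth 0
Step 2: enter scope (depth=1)
Step 3: declare a=(read c)=85 at depth 1
Step 4: enter scope (depth=2)
Step 5: enter scope (depth=3)
Step 6: declare c=(read a)=85 at depth 3
Step 7: enter scope (depth=4)
Step 8: declare e=(read c)=85 at depth 4
Step 9: exit scope (depth=3)
Visible at query point: a=85 c=85

Answer: 3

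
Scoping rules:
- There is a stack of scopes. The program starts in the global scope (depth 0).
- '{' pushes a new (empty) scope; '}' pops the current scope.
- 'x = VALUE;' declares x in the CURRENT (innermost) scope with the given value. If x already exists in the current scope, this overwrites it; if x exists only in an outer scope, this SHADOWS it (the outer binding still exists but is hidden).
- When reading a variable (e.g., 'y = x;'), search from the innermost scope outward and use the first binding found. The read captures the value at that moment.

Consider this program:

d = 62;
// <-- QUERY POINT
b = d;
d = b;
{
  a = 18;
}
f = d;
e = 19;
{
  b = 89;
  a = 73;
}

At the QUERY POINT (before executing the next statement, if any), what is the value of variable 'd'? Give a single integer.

Step 1: declare d=62 at depth 0
Visible at query point: d=62

Answer: 62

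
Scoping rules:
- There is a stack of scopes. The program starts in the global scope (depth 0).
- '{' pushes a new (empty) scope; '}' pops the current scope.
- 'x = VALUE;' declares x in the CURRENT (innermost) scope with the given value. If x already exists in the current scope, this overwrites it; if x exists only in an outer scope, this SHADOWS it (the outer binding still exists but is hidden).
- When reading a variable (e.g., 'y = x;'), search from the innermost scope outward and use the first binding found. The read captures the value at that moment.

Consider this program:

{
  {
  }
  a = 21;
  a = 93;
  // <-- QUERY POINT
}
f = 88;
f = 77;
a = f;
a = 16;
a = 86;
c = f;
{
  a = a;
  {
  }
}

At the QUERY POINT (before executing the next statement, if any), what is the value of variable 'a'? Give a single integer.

Answer: 93

Derivation:
Step 1: enter scope (depth=1)
Step 2: enter scope (depth=2)
Step 3: exit scope (depth=1)
Step 4: declare a=21 at depth 1
Step 5: declare a=93 at depth 1
Visible at query point: a=93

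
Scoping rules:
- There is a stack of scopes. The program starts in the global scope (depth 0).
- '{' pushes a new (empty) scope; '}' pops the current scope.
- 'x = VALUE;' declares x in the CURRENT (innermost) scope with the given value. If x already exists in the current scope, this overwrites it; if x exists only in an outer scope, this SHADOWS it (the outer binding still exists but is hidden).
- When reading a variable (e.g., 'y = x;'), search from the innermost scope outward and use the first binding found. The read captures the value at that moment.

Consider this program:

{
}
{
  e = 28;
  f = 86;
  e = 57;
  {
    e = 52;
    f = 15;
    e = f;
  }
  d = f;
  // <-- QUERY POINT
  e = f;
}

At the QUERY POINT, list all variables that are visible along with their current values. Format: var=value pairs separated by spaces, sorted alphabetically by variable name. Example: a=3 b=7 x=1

Step 1: enter scope (depth=1)
Step 2: exit scope (depth=0)
Step 3: enter scope (depth=1)
Step 4: declare e=28 at depth 1
Step 5: declare f=86 at depth 1
Step 6: declare e=57 at depth 1
Step 7: enter scope (depth=2)
Step 8: declare e=52 at depth 2
Step 9: declare f=15 at depth 2
Step 10: declare e=(read f)=15 at depth 2
Step 11: exit scope (depth=1)
Step 12: declare d=(read f)=86 at depth 1
Visible at query point: d=86 e=57 f=86

Answer: d=86 e=57 f=86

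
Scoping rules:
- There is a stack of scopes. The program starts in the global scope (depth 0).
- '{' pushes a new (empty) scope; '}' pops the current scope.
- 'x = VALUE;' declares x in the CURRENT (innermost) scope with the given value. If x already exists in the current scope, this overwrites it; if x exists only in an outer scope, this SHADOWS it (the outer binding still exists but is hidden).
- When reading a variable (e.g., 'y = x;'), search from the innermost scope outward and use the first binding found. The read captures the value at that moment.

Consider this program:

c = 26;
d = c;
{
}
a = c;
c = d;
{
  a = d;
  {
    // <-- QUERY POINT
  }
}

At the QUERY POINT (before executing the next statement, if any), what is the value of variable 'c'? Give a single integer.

Step 1: declare c=26 at depth 0
Step 2: declare d=(read c)=26 at depth 0
Step 3: enter scope (depth=1)
Step 4: exit scope (depth=0)
Step 5: declare a=(read c)=26 at depth 0
Step 6: declare c=(read d)=26 at depth 0
Step 7: enter scope (depth=1)
Step 8: declare a=(read d)=26 at depth 1
Step 9: enter scope (depth=2)
Visible at query point: a=26 c=26 d=26

Answer: 26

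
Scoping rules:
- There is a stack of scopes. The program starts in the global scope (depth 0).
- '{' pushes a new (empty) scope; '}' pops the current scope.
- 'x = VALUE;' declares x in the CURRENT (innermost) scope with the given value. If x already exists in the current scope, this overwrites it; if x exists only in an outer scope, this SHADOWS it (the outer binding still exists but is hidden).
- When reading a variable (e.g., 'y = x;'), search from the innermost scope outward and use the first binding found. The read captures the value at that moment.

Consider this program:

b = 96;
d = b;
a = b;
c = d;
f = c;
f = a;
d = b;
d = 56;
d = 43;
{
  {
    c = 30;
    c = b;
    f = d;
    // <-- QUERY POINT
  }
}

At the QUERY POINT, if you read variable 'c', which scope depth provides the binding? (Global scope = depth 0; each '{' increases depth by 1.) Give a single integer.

Step 1: declare b=96 at depth 0
Step 2: declare d=(read b)=96 at depth 0
Step 3: declare a=(read b)=96 at depth 0
Step 4: declare c=(read d)=96 at depth 0
Step 5: declare f=(read c)=96 at depth 0
Step 6: declare f=(read a)=96 at depth 0
Step 7: declare d=(read b)=96 at depth 0
Step 8: declare d=56 at depth 0
Step 9: declare d=43 at depth 0
Step 10: enter scope (depth=1)
Step 11: enter scope (depth=2)
Step 12: declare c=30 at depth 2
Step 13: declare c=(read b)=96 at depth 2
Step 14: declare f=(read d)=43 at depth 2
Visible at query point: a=96 b=96 c=96 d=43 f=43

Answer: 2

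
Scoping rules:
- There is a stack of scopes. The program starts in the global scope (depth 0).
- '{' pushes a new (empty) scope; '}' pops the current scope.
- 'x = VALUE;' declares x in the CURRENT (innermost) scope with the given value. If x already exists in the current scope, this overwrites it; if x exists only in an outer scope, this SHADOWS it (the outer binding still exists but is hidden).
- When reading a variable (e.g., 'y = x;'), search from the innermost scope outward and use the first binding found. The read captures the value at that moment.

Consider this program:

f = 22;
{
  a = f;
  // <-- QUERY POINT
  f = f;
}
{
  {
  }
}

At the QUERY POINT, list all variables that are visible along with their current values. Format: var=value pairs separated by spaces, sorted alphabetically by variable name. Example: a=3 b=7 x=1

Answer: a=22 f=22

Derivation:
Step 1: declare f=22 at depth 0
Step 2: enter scope (depth=1)
Step 3: declare a=(read f)=22 at depth 1
Visible at query point: a=22 f=22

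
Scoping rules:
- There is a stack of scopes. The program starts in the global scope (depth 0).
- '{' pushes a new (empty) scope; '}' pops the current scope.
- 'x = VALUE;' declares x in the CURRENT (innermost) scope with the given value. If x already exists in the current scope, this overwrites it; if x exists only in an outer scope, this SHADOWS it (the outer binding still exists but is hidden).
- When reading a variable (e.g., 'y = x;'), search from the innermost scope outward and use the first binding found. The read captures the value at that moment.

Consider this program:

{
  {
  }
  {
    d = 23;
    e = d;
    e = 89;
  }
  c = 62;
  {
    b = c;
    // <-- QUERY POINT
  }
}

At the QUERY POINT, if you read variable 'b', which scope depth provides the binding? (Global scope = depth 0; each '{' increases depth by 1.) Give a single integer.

Step 1: enter scope (depth=1)
Step 2: enter scope (depth=2)
Step 3: exit scope (depth=1)
Step 4: enter scope (depth=2)
Step 5: declare d=23 at depth 2
Step 6: declare e=(read d)=23 at depth 2
Step 7: declare e=89 at depth 2
Step 8: exit scope (depth=1)
Step 9: declare c=62 at depth 1
Step 10: enter scope (depth=2)
Step 11: declare b=(read c)=62 at depth 2
Visible at query point: b=62 c=62

Answer: 2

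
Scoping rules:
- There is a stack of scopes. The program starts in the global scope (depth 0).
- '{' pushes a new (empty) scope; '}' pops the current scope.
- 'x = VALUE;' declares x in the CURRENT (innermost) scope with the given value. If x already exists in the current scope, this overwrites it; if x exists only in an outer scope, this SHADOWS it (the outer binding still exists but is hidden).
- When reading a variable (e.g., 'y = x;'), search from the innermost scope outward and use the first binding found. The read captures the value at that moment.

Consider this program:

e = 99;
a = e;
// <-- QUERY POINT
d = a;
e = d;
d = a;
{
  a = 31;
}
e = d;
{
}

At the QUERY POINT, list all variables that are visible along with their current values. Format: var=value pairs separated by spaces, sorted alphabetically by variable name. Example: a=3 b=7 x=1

Answer: a=99 e=99

Derivation:
Step 1: declare e=99 at depth 0
Step 2: declare a=(read e)=99 at depth 0
Visible at query point: a=99 e=99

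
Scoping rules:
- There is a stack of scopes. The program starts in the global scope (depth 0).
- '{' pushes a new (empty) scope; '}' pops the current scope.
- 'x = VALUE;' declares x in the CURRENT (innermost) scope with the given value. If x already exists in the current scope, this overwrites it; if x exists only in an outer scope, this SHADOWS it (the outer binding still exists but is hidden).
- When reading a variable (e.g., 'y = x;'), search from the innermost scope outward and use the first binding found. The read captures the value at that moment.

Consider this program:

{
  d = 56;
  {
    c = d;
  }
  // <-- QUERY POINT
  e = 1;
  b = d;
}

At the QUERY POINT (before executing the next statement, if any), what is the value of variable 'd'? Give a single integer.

Answer: 56

Derivation:
Step 1: enter scope (depth=1)
Step 2: declare d=56 at depth 1
Step 3: enter scope (depth=2)
Step 4: declare c=(read d)=56 at depth 2
Step 5: exit scope (depth=1)
Visible at query point: d=56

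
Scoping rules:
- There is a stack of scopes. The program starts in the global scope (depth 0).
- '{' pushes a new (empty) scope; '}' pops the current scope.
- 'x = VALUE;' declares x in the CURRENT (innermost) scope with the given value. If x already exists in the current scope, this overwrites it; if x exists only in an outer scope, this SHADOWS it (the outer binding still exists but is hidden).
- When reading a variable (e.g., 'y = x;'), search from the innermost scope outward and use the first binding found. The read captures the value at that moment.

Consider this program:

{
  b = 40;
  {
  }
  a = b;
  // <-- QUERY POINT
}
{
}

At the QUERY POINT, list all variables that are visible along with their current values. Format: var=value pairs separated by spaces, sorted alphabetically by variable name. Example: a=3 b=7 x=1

Answer: a=40 b=40

Derivation:
Step 1: enter scope (depth=1)
Step 2: declare b=40 at depth 1
Step 3: enter scope (depth=2)
Step 4: exit scope (depth=1)
Step 5: declare a=(read b)=40 at depth 1
Visible at query point: a=40 b=40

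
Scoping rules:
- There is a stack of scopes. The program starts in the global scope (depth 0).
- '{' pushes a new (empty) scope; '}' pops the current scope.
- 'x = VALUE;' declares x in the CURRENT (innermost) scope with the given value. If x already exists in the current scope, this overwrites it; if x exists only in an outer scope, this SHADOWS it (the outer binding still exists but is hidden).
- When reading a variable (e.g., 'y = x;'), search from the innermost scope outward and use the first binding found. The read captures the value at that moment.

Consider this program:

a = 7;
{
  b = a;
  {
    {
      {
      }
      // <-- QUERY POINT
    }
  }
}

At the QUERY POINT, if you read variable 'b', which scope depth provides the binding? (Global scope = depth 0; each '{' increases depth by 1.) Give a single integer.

Step 1: declare a=7 at depth 0
Step 2: enter scope (depth=1)
Step 3: declare b=(read a)=7 at depth 1
Step 4: enter scope (depth=2)
Step 5: enter scope (depth=3)
Step 6: enter scope (depth=4)
Step 7: exit scope (depth=3)
Visible at query point: a=7 b=7

Answer: 1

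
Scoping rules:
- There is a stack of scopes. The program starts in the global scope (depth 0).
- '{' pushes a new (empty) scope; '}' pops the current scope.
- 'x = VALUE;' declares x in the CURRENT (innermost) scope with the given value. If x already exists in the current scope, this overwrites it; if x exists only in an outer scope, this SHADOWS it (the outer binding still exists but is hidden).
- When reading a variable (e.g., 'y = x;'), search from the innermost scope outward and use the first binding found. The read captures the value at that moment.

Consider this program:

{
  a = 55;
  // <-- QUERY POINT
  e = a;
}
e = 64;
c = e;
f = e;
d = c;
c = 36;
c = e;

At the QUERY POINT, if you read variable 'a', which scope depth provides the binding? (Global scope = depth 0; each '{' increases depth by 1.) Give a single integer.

Step 1: enter scope (depth=1)
Step 2: declare a=55 at depth 1
Visible at query point: a=55

Answer: 1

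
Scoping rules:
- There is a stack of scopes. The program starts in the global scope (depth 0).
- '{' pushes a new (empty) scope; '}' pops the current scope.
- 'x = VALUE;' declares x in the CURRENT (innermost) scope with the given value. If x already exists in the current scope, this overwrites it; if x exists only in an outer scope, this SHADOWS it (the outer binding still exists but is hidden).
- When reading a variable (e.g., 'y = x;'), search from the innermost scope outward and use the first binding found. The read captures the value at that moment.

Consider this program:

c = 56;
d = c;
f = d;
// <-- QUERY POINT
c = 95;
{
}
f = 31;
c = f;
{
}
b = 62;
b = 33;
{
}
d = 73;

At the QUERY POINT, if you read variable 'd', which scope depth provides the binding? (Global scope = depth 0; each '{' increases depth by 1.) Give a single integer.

Step 1: declare c=56 at depth 0
Step 2: declare d=(read c)=56 at depth 0
Step 3: declare f=(read d)=56 at depth 0
Visible at query point: c=56 d=56 f=56

Answer: 0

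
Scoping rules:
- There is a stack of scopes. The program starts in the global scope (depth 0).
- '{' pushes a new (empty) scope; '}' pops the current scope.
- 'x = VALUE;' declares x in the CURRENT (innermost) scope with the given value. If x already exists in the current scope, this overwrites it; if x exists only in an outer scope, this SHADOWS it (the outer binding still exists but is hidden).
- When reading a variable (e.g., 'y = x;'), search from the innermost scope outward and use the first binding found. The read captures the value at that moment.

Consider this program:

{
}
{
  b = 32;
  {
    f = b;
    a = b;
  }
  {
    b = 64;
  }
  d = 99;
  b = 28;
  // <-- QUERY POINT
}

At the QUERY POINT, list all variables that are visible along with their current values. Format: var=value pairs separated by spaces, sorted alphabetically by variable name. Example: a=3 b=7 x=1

Step 1: enter scope (depth=1)
Step 2: exit scope (depth=0)
Step 3: enter scope (depth=1)
Step 4: declare b=32 at depth 1
Step 5: enter scope (depth=2)
Step 6: declare f=(read b)=32 at depth 2
Step 7: declare a=(read b)=32 at depth 2
Step 8: exit scope (depth=1)
Step 9: enter scope (depth=2)
Step 10: declare b=64 at depth 2
Step 11: exit scope (depth=1)
Step 12: declare d=99 at depth 1
Step 13: declare b=28 at depth 1
Visible at query point: b=28 d=99

Answer: b=28 d=99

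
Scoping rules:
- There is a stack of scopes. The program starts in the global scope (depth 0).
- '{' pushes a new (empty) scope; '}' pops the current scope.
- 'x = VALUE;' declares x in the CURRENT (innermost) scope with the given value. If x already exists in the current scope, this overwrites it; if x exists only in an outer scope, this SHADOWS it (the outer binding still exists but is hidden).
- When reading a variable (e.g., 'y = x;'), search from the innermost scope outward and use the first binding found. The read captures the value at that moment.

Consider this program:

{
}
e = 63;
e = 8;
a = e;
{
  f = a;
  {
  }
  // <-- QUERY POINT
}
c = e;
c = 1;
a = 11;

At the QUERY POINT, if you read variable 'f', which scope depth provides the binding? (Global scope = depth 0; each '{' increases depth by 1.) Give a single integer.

Step 1: enter scope (depth=1)
Step 2: exit scope (depth=0)
Step 3: declare e=63 at depth 0
Step 4: declare e=8 at depth 0
Step 5: declare a=(read e)=8 at depth 0
Step 6: enter scope (depth=1)
Step 7: declare f=(read a)=8 at depth 1
Step 8: enter scope (depth=2)
Step 9: exit scope (depth=1)
Visible at query point: a=8 e=8 f=8

Answer: 1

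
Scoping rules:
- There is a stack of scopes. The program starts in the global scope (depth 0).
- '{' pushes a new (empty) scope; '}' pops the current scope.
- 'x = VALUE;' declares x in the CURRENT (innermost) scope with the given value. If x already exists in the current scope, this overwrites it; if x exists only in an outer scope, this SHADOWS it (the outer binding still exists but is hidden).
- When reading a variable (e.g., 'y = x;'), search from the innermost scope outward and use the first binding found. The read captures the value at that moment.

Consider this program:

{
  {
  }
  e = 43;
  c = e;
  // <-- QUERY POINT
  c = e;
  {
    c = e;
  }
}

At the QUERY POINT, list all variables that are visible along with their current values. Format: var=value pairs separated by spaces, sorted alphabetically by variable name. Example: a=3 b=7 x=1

Step 1: enter scope (depth=1)
Step 2: enter scope (depth=2)
Step 3: exit scope (depth=1)
Step 4: declare e=43 at depth 1
Step 5: declare c=(read e)=43 at depth 1
Visible at query point: c=43 e=43

Answer: c=43 e=43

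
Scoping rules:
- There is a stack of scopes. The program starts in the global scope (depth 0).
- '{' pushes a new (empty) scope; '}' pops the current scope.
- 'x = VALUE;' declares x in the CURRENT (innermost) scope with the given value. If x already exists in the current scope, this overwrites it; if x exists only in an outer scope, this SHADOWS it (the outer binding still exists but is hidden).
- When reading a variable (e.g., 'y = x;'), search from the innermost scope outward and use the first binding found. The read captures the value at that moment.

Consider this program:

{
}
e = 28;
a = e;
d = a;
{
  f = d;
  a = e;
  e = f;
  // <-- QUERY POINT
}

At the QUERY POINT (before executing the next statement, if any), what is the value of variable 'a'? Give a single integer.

Step 1: enter scope (depth=1)
Step 2: exit scope (depth=0)
Step 3: declare e=28 at depth 0
Step 4: declare a=(read e)=28 at depth 0
Step 5: declare d=(read a)=28 at depth 0
Step 6: enter scope (depth=1)
Step 7: declare f=(read d)=28 at depth 1
Step 8: declare a=(read e)=28 at depth 1
Step 9: declare e=(read f)=28 at depth 1
Visible at query point: a=28 d=28 e=28 f=28

Answer: 28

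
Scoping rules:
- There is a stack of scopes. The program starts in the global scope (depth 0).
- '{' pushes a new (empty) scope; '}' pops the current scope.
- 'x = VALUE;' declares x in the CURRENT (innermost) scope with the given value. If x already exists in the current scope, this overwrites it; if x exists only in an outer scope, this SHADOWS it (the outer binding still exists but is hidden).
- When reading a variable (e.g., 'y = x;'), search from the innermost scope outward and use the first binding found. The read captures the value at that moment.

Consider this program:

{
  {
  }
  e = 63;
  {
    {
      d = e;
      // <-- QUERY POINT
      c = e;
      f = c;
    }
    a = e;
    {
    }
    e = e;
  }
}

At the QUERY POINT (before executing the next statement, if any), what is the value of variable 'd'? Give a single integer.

Answer: 63

Derivation:
Step 1: enter scope (depth=1)
Step 2: enter scope (depth=2)
Step 3: exit scope (depth=1)
Step 4: declare e=63 at depth 1
Step 5: enter scope (depth=2)
Step 6: enter scope (depth=3)
Step 7: declare d=(read e)=63 at depth 3
Visible at query point: d=63 e=63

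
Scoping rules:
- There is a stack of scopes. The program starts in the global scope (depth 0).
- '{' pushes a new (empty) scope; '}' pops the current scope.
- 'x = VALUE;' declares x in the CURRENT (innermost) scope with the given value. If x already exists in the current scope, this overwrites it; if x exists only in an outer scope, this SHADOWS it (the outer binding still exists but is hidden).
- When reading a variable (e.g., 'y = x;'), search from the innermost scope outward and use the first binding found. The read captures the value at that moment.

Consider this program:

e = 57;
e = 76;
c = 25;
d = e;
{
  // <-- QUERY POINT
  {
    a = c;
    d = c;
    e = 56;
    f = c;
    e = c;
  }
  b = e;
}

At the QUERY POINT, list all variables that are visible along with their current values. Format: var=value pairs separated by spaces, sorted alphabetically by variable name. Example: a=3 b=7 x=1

Step 1: declare e=57 at depth 0
Step 2: declare e=76 at depth 0
Step 3: declare c=25 at depth 0
Step 4: declare d=(read e)=76 at depth 0
Step 5: enter scope (depth=1)
Visible at query point: c=25 d=76 e=76

Answer: c=25 d=76 e=76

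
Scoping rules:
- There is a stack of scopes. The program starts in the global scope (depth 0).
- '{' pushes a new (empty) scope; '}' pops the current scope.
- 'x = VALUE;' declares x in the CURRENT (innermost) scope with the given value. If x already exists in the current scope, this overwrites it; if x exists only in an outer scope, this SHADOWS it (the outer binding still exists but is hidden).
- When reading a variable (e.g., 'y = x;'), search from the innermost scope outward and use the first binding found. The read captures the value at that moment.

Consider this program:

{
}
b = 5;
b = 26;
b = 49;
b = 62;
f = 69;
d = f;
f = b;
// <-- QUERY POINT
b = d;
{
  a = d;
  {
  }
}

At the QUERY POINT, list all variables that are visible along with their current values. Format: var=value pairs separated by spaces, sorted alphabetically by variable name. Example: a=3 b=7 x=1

Step 1: enter scope (depth=1)
Step 2: exit scope (depth=0)
Step 3: declare b=5 at depth 0
Step 4: declare b=26 at depth 0
Step 5: declare b=49 at depth 0
Step 6: declare b=62 at depth 0
Step 7: declare f=69 at depth 0
Step 8: declare d=(read f)=69 at depth 0
Step 9: declare f=(read b)=62 at depth 0
Visible at query point: b=62 d=69 f=62

Answer: b=62 d=69 f=62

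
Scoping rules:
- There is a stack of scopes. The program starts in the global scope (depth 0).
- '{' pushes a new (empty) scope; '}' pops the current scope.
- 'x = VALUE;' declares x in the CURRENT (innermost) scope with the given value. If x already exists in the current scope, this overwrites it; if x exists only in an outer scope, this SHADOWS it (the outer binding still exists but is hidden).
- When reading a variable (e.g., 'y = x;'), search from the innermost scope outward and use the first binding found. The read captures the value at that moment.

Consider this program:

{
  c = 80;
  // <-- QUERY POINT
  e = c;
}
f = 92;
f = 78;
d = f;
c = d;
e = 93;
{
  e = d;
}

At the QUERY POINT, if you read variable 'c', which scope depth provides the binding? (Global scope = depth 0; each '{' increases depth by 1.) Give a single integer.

Step 1: enter scope (depth=1)
Step 2: declare c=80 at depth 1
Visible at query point: c=80

Answer: 1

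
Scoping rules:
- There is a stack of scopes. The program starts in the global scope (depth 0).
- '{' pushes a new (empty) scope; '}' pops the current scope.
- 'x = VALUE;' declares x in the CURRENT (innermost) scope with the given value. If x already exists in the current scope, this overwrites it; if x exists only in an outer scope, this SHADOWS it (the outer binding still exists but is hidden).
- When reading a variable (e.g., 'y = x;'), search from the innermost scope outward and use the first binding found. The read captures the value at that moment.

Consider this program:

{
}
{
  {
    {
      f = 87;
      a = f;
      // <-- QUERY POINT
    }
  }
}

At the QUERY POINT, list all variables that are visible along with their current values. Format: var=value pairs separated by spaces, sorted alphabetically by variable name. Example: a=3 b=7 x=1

Answer: a=87 f=87

Derivation:
Step 1: enter scope (depth=1)
Step 2: exit scope (depth=0)
Step 3: enter scope (depth=1)
Step 4: enter scope (depth=2)
Step 5: enter scope (depth=3)
Step 6: declare f=87 at depth 3
Step 7: declare a=(read f)=87 at depth 3
Visible at query point: a=87 f=87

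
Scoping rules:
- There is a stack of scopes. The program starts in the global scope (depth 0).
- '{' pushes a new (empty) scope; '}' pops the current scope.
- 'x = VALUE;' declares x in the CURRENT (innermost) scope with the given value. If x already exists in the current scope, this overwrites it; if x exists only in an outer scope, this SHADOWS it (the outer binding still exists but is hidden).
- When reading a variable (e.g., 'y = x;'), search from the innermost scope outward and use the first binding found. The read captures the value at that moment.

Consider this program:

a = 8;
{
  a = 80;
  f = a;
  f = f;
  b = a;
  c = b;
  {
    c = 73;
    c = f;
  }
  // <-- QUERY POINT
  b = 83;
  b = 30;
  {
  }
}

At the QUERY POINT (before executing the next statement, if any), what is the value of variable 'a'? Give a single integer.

Step 1: declare a=8 at depth 0
Step 2: enter scope (depth=1)
Step 3: declare a=80 at depth 1
Step 4: declare f=(read a)=80 at depth 1
Step 5: declare f=(read f)=80 at depth 1
Step 6: declare b=(read a)=80 at depth 1
Step 7: declare c=(read b)=80 at depth 1
Step 8: enter scope (depth=2)
Step 9: declare c=73 at depth 2
Step 10: declare c=(read f)=80 at depth 2
Step 11: exit scope (depth=1)
Visible at query point: a=80 b=80 c=80 f=80

Answer: 80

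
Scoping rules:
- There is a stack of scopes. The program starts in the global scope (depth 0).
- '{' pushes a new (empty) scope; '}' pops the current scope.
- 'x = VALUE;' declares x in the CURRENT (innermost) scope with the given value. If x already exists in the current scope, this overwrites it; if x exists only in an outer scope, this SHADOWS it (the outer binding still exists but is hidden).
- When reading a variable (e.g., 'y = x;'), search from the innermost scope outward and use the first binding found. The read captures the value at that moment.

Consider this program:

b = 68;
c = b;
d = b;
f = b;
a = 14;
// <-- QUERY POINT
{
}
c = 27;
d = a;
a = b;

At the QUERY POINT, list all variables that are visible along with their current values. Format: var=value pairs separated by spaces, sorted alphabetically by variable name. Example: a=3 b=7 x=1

Step 1: declare b=68 at depth 0
Step 2: declare c=(read b)=68 at depth 0
Step 3: declare d=(read b)=68 at depth 0
Step 4: declare f=(read b)=68 at depth 0
Step 5: declare a=14 at depth 0
Visible at query point: a=14 b=68 c=68 d=68 f=68

Answer: a=14 b=68 c=68 d=68 f=68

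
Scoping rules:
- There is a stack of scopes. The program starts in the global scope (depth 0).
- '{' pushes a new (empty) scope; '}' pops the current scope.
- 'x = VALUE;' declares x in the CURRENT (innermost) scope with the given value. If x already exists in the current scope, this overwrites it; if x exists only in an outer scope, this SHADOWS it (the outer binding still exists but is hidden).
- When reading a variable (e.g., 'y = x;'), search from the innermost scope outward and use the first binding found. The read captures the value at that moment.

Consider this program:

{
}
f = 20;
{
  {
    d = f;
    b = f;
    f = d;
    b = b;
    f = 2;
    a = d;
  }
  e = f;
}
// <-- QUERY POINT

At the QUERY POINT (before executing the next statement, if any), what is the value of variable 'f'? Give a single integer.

Answer: 20

Derivation:
Step 1: enter scope (depth=1)
Step 2: exit scope (depth=0)
Step 3: declare f=20 at depth 0
Step 4: enter scope (depth=1)
Step 5: enter scope (depth=2)
Step 6: declare d=(read f)=20 at depth 2
Step 7: declare b=(read f)=20 at depth 2
Step 8: declare f=(read d)=20 at depth 2
Step 9: declare b=(read b)=20 at depth 2
Step 10: declare f=2 at depth 2
Step 11: declare a=(read d)=20 at depth 2
Step 12: exit scope (depth=1)
Step 13: declare e=(read f)=20 at depth 1
Step 14: exit scope (depth=0)
Visible at query point: f=20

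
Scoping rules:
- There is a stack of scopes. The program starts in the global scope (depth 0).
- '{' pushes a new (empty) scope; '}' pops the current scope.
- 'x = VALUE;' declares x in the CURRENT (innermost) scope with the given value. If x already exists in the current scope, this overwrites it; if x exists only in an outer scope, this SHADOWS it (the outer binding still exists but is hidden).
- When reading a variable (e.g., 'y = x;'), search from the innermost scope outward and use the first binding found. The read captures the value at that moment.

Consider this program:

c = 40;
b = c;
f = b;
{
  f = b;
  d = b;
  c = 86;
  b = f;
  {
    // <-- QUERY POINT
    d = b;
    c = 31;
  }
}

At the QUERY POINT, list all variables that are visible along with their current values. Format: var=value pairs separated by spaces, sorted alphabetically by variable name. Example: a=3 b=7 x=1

Step 1: declare c=40 at depth 0
Step 2: declare b=(read c)=40 at depth 0
Step 3: declare f=(read b)=40 at depth 0
Step 4: enter scope (depth=1)
Step 5: declare f=(read b)=40 at depth 1
Step 6: declare d=(read b)=40 at depth 1
Step 7: declare c=86 at depth 1
Step 8: declare b=(read f)=40 at depth 1
Step 9: enter scope (depth=2)
Visible at query point: b=40 c=86 d=40 f=40

Answer: b=40 c=86 d=40 f=40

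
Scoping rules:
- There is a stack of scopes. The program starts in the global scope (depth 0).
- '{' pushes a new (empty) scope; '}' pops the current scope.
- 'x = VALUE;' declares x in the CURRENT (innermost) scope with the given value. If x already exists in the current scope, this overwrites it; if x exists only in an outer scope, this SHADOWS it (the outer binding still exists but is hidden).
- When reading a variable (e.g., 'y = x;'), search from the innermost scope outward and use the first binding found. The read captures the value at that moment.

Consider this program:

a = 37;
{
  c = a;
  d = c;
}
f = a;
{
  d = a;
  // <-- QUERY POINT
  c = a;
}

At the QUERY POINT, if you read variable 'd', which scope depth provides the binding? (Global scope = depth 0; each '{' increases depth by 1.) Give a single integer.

Answer: 1

Derivation:
Step 1: declare a=37 at depth 0
Step 2: enter scope (depth=1)
Step 3: declare c=(read a)=37 at depth 1
Step 4: declare d=(read c)=37 at depth 1
Step 5: exit scope (depth=0)
Step 6: declare f=(read a)=37 at depth 0
Step 7: enter scope (depth=1)
Step 8: declare d=(read a)=37 at depth 1
Visible at query point: a=37 d=37 f=37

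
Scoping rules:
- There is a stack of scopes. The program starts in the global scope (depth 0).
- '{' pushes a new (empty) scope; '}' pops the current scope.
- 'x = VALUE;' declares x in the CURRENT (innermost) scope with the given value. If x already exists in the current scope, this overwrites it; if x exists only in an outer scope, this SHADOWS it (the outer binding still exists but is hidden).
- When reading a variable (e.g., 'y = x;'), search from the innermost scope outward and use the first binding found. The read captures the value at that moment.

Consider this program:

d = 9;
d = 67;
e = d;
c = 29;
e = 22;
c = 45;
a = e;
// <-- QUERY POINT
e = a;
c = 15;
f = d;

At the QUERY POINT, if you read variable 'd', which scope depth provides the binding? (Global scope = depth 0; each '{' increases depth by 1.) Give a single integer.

Step 1: declare d=9 at depth 0
Step 2: declare d=67 at depth 0
Step 3: declare e=(read d)=67 at depth 0
Step 4: declare c=29 at depth 0
Step 5: declare e=22 at depth 0
Step 6: declare c=45 at depth 0
Step 7: declare a=(read e)=22 at depth 0
Visible at query point: a=22 c=45 d=67 e=22

Answer: 0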